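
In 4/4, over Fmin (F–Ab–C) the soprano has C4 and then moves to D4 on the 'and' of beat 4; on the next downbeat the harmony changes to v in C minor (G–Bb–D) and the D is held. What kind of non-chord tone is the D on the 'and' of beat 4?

Anticipation.

The harmony at that moment is F minor triad (F, Ab, C); D4 is not a chord tone.
It is approached by step up from C4 and then sustained as the same pitch into the next harmony.
Arriving early and becoming a chord tone when the harmony changes — an anticipation.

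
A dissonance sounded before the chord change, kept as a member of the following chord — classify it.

Anticipation.

Approach: ahead of the chord change (typically by step), so it is dissonant against the current harmony. Departure: none — the same pitch is restated or held and is a chord tone of the new harmony.
Dissonant first, consonant once the harmony catches up: the note simply arrives early — an anticipation. (The reverse timing, consonant first and dissonant after the change, would be a suspension or retardation.)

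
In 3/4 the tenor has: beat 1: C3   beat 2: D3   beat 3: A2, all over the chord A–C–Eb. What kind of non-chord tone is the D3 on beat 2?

Escape tone.

The harmony at that moment is A diminished triad (A, C, Eb); D3 is not a chord tone.
It is approached by step up from C3 and left by leap down to A2.
Step in, leap out, on a weak beat — an escape tone.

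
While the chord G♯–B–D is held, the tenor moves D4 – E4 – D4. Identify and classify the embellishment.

E4 is a neighbor tone.

The harmony at that moment is G♯ diminished triad (G♯, B, D); E4 is not a chord tone.
It is approached by step up from D4 and left by step down to D4.
Step away and step back to the same note — a neighbor tone (upper neighbor).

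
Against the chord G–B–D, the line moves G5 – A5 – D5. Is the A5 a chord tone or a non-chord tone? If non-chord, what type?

The harmony at that moment is G major triad (G, B, D); A5 is not a chord tone.
It is approached by step up from G5 and left by leap down to D5.
Step in, leap out — an escape tone.

Non-chord tone — an escape tone.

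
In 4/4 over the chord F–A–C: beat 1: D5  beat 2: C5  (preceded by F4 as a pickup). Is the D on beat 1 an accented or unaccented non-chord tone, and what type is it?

Accented appoggiatura.

The harmony at that moment is F major triad (F, A, C); D5 is not a chord tone.
It is approached by leap up from F4 and left by step down to C5.
Leap in, step out — an appoggiatura.
It falls on the downbeat, so it is accented.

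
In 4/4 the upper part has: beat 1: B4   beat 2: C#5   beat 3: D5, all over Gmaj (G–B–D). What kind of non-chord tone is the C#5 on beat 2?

The harmony at that moment is G major triad (G, B, D); C#5 is not a chord tone.
It is approached by step up from B4 and left by step up to D5.
Step in, step out in the same direction — a passing tone.

Passing tone.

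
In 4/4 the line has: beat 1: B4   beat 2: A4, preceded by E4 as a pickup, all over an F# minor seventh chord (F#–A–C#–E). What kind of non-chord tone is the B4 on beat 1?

Appoggiatura.

The harmony at that moment is F# minor seventh chord (F#, A, C#, E); B4 is not a chord tone.
It is approached by leap up from E4 and left by step down to A4.
Leap in, step out, metrically accented — an appoggiatura.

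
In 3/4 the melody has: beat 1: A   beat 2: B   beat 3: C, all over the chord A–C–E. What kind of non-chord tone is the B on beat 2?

The harmony at that moment is A minor triad (A, C, E); B is not a chord tone.
It is approached by step up from A and left by step up to C.
Step in, step out in the same direction — a passing tone.

Passing tone.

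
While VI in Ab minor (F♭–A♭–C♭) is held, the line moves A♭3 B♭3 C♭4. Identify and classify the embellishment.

B♭3 is a passing tone.

The harmony at that moment is F♭ major triad (F♭, A♭, C♭); B♭3 is not a chord tone.
It is approached by step up from A♭3 and left by step up to C♭4.
Step in, step out in the same direction — a passing tone.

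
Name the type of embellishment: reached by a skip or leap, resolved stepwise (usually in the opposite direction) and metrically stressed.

Appoggiatura.

Approach: by leap. Departure: by step. Metric position: strong.
Leap in, step out, in a metrically strong position — an appoggiatura. (It is the mirror image of the escape tone, which steps in and leaps out from a weak position.)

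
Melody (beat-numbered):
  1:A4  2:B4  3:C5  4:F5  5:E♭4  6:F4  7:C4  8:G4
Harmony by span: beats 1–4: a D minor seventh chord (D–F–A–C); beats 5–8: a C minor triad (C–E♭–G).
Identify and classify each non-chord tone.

The harmony at that moment is D minor seventh chord (D, F, A, C); B4 is not a chord tone.
It is approached by step up from A4 and left by step up to C5.
Step in, step out in the same direction — a passing tone.
The harmony at that moment is C minor triad (C, E♭, G); F4 is not a chord tone.
It is approached by step up from E♭4 and left by leap down to C4.
Step in, leap out — an escape tone.

B4 (beat 2) — passing tone; F4 (beat 6) — escape tone.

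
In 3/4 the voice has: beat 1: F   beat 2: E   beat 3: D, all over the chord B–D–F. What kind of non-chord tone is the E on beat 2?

Passing tone.

The harmony at that moment is B diminished triad (B, D, F); E is not a chord tone.
It is approached by step down from F and left by step down to D.
Step in, step out in the same direction — a passing tone.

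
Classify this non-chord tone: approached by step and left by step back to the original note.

Approach: by step. Departure: by step in the opposite direction, back to the starting pitch.
Stepwise on both sides but reversing to return to the same chord tone — a neighbor tone. (Had it continued onward in the same direction it would be a passing tone instead.)

Neighbor tone.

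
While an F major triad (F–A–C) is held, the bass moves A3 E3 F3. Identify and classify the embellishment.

E3 is an appoggiatura.

The harmony at that moment is F major triad (F, A, C); E3 is not a chord tone.
It is approached by leap down from A3 and left by step up to F3.
Leap in, step out — an appoggiatura.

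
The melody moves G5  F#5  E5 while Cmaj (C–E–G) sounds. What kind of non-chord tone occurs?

F#5 is a passing tone.

The harmony at that moment is C major triad (C, E, G); F#5 is not a chord tone.
It is approached by step down from G5 and left by step down to E5.
Step in, step out in the same direction — a passing tone.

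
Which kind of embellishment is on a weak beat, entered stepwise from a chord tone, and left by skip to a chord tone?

Approach: by step. Departure: by leap. Metric position: weak.
Step in, leap out, from a weak position — an escape tone (échappée). (It is the mirror image of the appoggiatura, which leaps in and steps out on a strong beat.)

Escape tone.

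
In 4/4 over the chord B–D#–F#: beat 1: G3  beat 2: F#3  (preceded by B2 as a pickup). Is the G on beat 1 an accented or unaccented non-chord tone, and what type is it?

Accented appoggiatura.

The harmony at that moment is B major triad (B, D#, F#); G3 is not a chord tone.
It is approached by leap up from B2 and left by step down to F#3.
Leap in, step out — an appoggiatura.
It falls on the downbeat, so it is accented.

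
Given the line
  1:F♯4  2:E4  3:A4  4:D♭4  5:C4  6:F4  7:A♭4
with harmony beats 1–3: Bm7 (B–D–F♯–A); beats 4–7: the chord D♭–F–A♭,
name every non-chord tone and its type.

The harmony at that moment is B minor seventh chord (B, D, F♯, A); E4 is not a chord tone.
It is approached by step down from F♯4 and left by leap up to A4.
Step in, leap out — an escape tone.
The harmony at that moment is D♭ major triad (D♭, F, A♭); C4 is not a chord tone.
It is approached by step down from D♭4 and left by leap up to F4.
Step in, leap out — an escape tone.

E4 (beat 2) — escape tone; C4 (beat 5) — escape tone.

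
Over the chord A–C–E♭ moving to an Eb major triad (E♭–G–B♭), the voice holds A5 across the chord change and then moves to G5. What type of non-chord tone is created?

The harmony at that moment is E♭ major triad (E♭, G, B♭); A5 is not a chord tone.
It is held over (the same pitch as the preceding A5) and left by step down to G5.
Held over from the previous chord and resolving down by step — a suspension.

A5 is a suspension.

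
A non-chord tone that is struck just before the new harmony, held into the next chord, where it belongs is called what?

Approach: ahead of the chord change (typically by step), so it is dissonant against the current harmony. Departure: none — the same pitch is restated or held and is a chord tone of the new harmony.
Dissonant first, consonant once the harmony catches up: the note simply arrives early — an anticipation. (The reverse timing, consonant first and dissonant after the change, would be a suspension or retardation.)

Anticipation.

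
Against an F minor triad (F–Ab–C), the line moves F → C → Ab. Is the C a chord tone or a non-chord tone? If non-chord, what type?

Chord tone (the fifth of F minor triad).

F minor triad contains F, Ab, C; C is the fifth, so it is a chord tone.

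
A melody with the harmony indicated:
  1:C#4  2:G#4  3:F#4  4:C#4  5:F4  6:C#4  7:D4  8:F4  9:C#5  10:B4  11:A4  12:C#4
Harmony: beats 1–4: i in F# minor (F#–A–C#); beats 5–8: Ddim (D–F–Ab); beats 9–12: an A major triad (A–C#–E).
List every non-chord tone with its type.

G#4 (beat 2) — appoggiatura; C#4 (beat 6) — appoggiatura; B4 (beat 10) — passing tone.

The harmony at that moment is F# minor triad (F#, A, C#); G#4 is not a chord tone.
It is approached by leap up from C#4 and left by step down to F#4.
Leap in, step out — an appoggiatura.
The harmony at that moment is D diminished triad (D, F, Ab); C#4 is not a chord tone.
It is approached by leap down from F4 and left by step up to D4.
Leap in, step out — an appoggiatura.
The harmony at that moment is A major triad (A, C#, E); B4 is not a chord tone.
It is approached by step down from C#5 and left by step down to A4.
Step in, step out in the same direction — a passing tone.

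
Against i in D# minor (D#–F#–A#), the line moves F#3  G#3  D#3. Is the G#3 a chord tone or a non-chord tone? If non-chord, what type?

Non-chord tone — an escape tone.

The harmony at that moment is D# minor triad (D#, F#, A#); G#3 is not a chord tone.
It is approached by step up from F#3 and left by leap down to D#3.
Step in, leap out — an escape tone.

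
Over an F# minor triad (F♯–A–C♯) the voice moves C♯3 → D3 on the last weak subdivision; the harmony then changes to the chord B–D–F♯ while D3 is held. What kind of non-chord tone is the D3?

D3 is an anticipation.

The harmony at that moment is F♯ minor triad (F♯, A, C♯); D3 is not a chord tone.
It is approached by step up from C♯3 and then sustained as the same pitch into the next harmony.
Arriving early and becoming a chord tone when the harmony changes — an anticipation.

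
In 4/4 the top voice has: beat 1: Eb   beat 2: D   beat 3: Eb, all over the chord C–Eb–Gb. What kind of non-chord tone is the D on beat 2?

Lower neighbor tone.

The harmony at that moment is C diminished triad (C, Eb, Gb); D is not a chord tone.
It is approached by step down from Eb and left by step up to Eb.
Step away and step back to the same note — a neighbor tone (lower neighbor).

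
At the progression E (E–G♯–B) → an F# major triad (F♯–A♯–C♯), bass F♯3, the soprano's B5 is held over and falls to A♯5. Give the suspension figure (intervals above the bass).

4–3 suspension.

At the second chord the bass is F♯3. The suspended B5 lies a fourth above the bass; after resolving down by step to A♯5, the interval above the bass becomes a third.
Suspension figures are named by those two intervals: 4–3.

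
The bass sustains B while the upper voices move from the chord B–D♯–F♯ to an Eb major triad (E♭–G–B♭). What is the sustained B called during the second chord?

Pedal tone (pedal point).

The harmony at that moment is E♭ major triad (E♭, G, B♭); B is not a chord tone.
It is held over (the same pitch as the preceding B) and then sustained as the same pitch into the next harmony.
Sustained through a change of harmony — a pedal tone.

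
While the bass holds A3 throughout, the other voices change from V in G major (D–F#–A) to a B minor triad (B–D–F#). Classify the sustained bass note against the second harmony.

Pedal tone (pedal point).

The harmony at that moment is B minor triad (B, D, F#); A3 is not a chord tone.
It is held over (the same pitch as the preceding A3) and then sustained as the same pitch into the next harmony.
Sustained through a change of harmony — a pedal tone.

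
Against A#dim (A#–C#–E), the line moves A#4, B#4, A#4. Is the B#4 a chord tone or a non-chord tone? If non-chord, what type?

Non-chord tone — a neighbor tone.

The harmony at that moment is A# diminished triad (A#, C#, E); B#4 is not a chord tone.
It is approached by step up from A#4 and left by step down to A#4.
Step away and step back to the same note — a neighbor tone (upper neighbor).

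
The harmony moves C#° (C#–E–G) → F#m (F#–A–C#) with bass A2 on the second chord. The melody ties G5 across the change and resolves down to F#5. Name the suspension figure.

7–6 suspension.

At the second chord the bass is A2. The suspended G5 lies a seventh above the bass; after resolving down by step to F#5, the interval above the bass becomes a sixth.
Suspension figures are named by those two intervals: 7–6.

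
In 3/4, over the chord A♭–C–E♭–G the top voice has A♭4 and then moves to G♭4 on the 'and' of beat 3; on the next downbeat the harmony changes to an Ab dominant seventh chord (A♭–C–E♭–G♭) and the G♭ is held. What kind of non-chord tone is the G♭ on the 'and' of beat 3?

The harmony at that moment is A♭ major seventh chord (A♭, C, E♭, G); G♭4 is not a chord tone.
It is approached by step down from A♭4 and then sustained as the same pitch into the next harmony.
Arriving early and becoming a chord tone when the harmony changes — an anticipation.

Anticipation.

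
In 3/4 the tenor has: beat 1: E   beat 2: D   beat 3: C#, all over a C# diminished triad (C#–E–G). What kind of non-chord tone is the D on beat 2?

The harmony at that moment is C# diminished triad (C#, E, G); D is not a chord tone.
It is approached by step down from E and left by step down to C#.
Step in, step out in the same direction — a passing tone.

Passing tone.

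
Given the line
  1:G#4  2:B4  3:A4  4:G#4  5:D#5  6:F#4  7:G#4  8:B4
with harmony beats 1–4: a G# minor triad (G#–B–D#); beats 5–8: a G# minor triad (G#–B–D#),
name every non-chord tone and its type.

A4 (beat 3) — passing tone; F#4 (beat 6) — appoggiatura.

The harmony at that moment is G# minor triad (G#, B, D#); A4 is not a chord tone.
It is approached by step down from B4 and left by step down to G#4.
Step in, step out in the same direction — a passing tone.
The harmony at that moment is G# minor triad (G#, B, D#); F#4 is not a chord tone.
It is approached by leap down from D#5 and left by step up to G#4.
Leap in, step out — an appoggiatura.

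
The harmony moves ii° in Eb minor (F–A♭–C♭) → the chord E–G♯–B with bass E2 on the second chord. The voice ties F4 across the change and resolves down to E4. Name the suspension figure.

9–8 suspension.

At the second chord the bass is E2. The suspended F4 lies a ninth above the bass; after resolving down by step to E4, the interval above the bass becomes an octave.
Suspension figures are named by those two intervals: 9–8.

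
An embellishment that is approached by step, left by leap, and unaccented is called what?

Approach: by step. Departure: by leap. Metric position: weak.
Step in, leap out, from a weak position — an escape tone (échappée). (It is the mirror image of the appoggiatura, which leaps in and steps out on a strong beat.)

Escape tone.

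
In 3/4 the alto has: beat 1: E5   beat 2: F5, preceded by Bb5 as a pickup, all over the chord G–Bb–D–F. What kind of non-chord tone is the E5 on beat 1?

The harmony at that moment is G minor seventh chord (G, Bb, D, F); E5 is not a chord tone.
It is approached by leap down from Bb5 and left by step up to F5.
Leap in, step out, metrically accented — an appoggiatura.

Appoggiatura.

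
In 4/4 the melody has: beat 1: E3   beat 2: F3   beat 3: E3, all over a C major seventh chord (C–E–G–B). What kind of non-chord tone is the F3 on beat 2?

The harmony at that moment is C major seventh chord (C, E, G, B); F3 is not a chord tone.
It is approached by step up from E3 and left by step down to E3.
Step away and step back to the same note — a neighbor tone (upper neighbor).

Upper neighbor tone.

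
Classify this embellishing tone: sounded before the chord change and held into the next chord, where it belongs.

Anticipation.

Approach: ahead of the chord change (typically by step), so it is dissonant against the current harmony. Departure: none — the same pitch is restated or held and is a chord tone of the new harmony.
Dissonant first, consonant once the harmony catches up: the note simply arrives early — an anticipation. (The reverse timing, consonant first and dissonant after the change, would be a suspension or retardation.)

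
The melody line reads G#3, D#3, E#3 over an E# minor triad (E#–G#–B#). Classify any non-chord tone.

The harmony at that moment is E# minor triad (E#, G#, B#); D#3 is not a chord tone.
It is approached by leap down from G#3 and left by step up to E#3.
Leap in, step out — an appoggiatura.

D#3 is an appoggiatura.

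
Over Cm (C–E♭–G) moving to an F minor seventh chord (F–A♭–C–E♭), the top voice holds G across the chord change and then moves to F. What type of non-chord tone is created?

The harmony at that moment is F minor seventh chord (F, A♭, C, E♭); G is not a chord tone.
It is held over (the same pitch as the preceding G) and left by step down to F.
Held over from the previous chord and resolving down by step — a suspension.

G is a suspension.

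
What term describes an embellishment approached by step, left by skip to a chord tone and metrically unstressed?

Approach: by step. Departure: by leap. Metric position: weak.
Step in, leap out, from a weak position — an escape tone (échappée). (It is the mirror image of the appoggiatura, which leaps in and steps out on a strong beat.)

Escape tone.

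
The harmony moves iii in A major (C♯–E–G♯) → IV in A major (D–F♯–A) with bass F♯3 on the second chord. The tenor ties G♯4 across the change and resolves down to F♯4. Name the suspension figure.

9–8 suspension.

At the second chord the bass is F♯3. The suspended G♯4 lies a ninth above the bass; after resolving down by step to F♯4, the interval above the bass becomes an octave.
Suspension figures are named by those two intervals: 9–8.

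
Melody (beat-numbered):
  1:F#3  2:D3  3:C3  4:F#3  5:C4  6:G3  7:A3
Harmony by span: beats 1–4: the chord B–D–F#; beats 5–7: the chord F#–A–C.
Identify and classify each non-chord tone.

C3 (beat 3) — escape tone; G3 (beat 6) — appoggiatura.

The harmony at that moment is B minor triad (B, D, F#); C3 is not a chord tone.
It is approached by step down from D3 and left by leap up to F#3.
Step in, leap out — an escape tone.
The harmony at that moment is F# diminished triad (F#, A, C); G3 is not a chord tone.
It is approached by leap down from C4 and left by step up to A3.
Leap in, step out — an appoggiatura.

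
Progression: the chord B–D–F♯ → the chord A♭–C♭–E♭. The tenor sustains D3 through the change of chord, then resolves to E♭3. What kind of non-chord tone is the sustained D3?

D3 is a retardation.

The harmony at that moment is A♭ minor triad (A♭, C♭, E♭); D3 is not a chord tone.
It is held over (the same pitch as the preceding D3) and left by step up to E♭3.
Held over from the previous chord and resolving up by step — a retardation.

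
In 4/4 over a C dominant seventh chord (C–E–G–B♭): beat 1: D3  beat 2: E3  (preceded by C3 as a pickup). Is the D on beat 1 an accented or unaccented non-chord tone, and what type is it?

The harmony at that moment is C dominant seventh chord (C, E, G, B♭); D3 is not a chord tone.
It is approached by step up from C3 and left by step up to E3.
Step in, step out in the same direction — a passing tone.
It falls on the downbeat, so it is accented.

Accented passing tone.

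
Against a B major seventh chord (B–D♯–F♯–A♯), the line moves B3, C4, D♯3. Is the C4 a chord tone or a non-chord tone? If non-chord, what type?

Non-chord tone — an escape tone.

The harmony at that moment is B major seventh chord (B, D♯, F♯, A♯); C4 is not a chord tone.
It is approached by step up from B3 and left by leap down to D♯3.
Step in, leap out — an escape tone.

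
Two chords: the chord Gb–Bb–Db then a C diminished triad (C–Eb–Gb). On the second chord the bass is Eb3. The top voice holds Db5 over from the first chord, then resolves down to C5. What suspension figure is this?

7–6 suspension.

At the second chord the bass is Eb3. The suspended Db5 lies a seventh above the bass; after resolving down by step to C5, the interval above the bass becomes a sixth.
Suspension figures are named by those two intervals: 7–6.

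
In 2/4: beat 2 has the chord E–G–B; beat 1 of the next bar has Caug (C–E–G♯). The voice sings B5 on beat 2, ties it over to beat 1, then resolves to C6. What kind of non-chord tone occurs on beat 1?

The harmony at that moment is C augmented triad (C, E, G♯); B5 is not a chord tone.
It is held over (the same pitch as the preceding B5) and left by step up to C6.
Held over from the previous chord and resolving up by step — a retardation.

Retardation.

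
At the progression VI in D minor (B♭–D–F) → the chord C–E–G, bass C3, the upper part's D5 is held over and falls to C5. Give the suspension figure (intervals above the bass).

9–8 suspension.

At the second chord the bass is C3. The suspended D5 lies a ninth above the bass; after resolving down by step to C5, the interval above the bass becomes an octave.
Suspension figures are named by those two intervals: 9–8.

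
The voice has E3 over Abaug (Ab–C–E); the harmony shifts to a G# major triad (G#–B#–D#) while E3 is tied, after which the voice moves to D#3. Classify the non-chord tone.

E3 is a suspension.

The harmony at that moment is G# major triad (G#, B#, D#); E3 is not a chord tone.
It is held over (the same pitch as the preceding E3) and left by step down to D#3.
Held over from the previous chord and resolving down by step — a suspension.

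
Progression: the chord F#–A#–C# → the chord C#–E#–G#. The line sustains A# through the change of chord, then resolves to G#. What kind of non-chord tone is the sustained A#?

The harmony at that moment is C# major triad (C#, E#, G#); A# is not a chord tone.
It is held over (the same pitch as the preceding A#) and left by step down to G#.
Held over from the previous chord and resolving down by step — a suspension.

A# is a suspension.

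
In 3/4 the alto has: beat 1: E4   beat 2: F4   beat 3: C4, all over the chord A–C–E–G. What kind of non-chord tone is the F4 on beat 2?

Escape tone.

The harmony at that moment is A minor seventh chord (A, C, E, G); F4 is not a chord tone.
It is approached by step up from E4 and left by leap down to C4.
Step in, leap out, on a weak beat — an escape tone.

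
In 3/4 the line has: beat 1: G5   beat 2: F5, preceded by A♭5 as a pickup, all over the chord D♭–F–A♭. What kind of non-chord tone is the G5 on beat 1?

Passing tone.

The harmony at that moment is D♭ major triad (D♭, F, A♭); G5 is not a chord tone.
It is approached by step down from A♭5 and left by step down to F5.
Step in, step out in the same direction — a passing tone.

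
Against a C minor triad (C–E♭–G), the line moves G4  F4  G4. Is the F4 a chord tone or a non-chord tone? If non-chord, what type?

The harmony at that moment is C minor triad (C, E♭, G); F4 is not a chord tone.
It is approached by step down from G4 and left by step up to G4.
Step away and step back to the same note — a neighbor tone (lower neighbor).

Non-chord tone — a neighbor tone.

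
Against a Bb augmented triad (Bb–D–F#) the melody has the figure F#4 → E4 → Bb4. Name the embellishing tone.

The harmony at that moment is Bb augmented triad (Bb, D, F#); E4 is not a chord tone.
It is approached by step down from F#4 and left by leap up to Bb4.
Step in, leap out — an escape tone.

E4 is an escape tone.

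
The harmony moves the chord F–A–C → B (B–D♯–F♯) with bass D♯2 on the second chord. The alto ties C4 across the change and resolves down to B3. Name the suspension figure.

At the second chord the bass is D♯2. The suspended C4 lies a seventh above the bass; after resolving down by step to B3, the interval above the bass becomes a sixth.
Suspension figures are named by those two intervals: 7–6.

7–6 suspension.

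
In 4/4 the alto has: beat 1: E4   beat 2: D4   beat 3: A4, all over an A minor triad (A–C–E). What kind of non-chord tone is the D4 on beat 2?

The harmony at that moment is A minor triad (A, C, E); D4 is not a chord tone.
It is approached by step down from E4 and left by leap up to A4.
Step in, leap out, on a weak beat — an escape tone.

Escape tone.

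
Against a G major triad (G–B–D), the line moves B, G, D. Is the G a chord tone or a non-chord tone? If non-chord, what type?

G major triad contains G, B, D; G is the root, so it is a chord tone.

Chord tone (the root of G major triad).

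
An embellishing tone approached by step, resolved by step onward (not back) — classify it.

Passing tone.

Approach: by step. Departure: by step, continuing in the same direction.
Stepwise on both sides with no change of direction means the note fills in the space between two different chord tones — a passing tone. (Had it turned back to its starting note it would be a neighbor tone instead.)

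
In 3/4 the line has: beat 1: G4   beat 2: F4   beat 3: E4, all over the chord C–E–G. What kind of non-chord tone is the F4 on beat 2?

Passing tone.

The harmony at that moment is C major triad (C, E, G); F4 is not a chord tone.
It is approached by step down from G4 and left by step down to E4.
Step in, step out in the same direction — a passing tone.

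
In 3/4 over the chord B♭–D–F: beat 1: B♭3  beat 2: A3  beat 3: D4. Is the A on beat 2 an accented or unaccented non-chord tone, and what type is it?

The harmony at that moment is B♭ major triad (B♭, D, F); A3 is not a chord tone.
It is approached by step down from B♭3 and left by leap up to D4.
Step in, leap out — an escape tone.
It falls on a weak beat, so it is unaccented.

Unaccented escape tone.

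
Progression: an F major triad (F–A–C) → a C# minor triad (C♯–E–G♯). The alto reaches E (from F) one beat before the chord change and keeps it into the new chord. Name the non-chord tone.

E is an anticipation.

The harmony at that moment is F major triad (F, A, C); E is not a chord tone.
It is approached by step down from F and then sustained as the same pitch into the next harmony.
Arriving early and becoming a chord tone when the harmony changes — an anticipation.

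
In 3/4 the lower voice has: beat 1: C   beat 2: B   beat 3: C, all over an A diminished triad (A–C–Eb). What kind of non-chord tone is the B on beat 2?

Lower neighbor tone.

The harmony at that moment is A diminished triad (A, C, Eb); B is not a chord tone.
It is approached by step down from C and left by step up to C.
Step away and step back to the same note — a neighbor tone (lower neighbor).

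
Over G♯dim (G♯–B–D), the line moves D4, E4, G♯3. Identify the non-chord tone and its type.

E4 is an escape tone.

The harmony at that moment is G♯ diminished triad (G♯, B, D); E4 is not a chord tone.
It is approached by step up from D4 and left by leap down to G♯3.
Step in, leap out — an escape tone.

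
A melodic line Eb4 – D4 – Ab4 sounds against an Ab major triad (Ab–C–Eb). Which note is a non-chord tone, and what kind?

The harmony at that moment is Ab major triad (Ab, C, Eb); D4 is not a chord tone.
It is approached by step down from Eb4 and left by leap up to Ab4.
Step in, leap out — an escape tone.

D4 is an escape tone.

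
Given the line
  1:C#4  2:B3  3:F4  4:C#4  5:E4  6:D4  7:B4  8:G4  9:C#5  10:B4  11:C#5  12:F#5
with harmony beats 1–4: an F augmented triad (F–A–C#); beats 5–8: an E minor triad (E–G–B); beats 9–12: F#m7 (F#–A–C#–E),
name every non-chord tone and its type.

The harmony at that moment is F augmented triad (F, A, C#); B3 is not a chord tone.
It is approached by step down from C#4 and left by leap up to F4.
Step in, leap out — an escape tone.
The harmony at that moment is E minor triad (E, G, B); D4 is not a chord tone.
It is approached by step down from E4 and left by leap up to B4.
Step in, leap out — an escape tone.
The harmony at that moment is F# minor seventh chord (F#, A, C#, E); B4 is not a chord tone.
It is approached by step down from C#5 and left by step up to C#5.
Step away and step back to the same note — a neighbor tone (lower neighbor).

B3 (beat 2) — escape tone; D4 (beat 6) — escape tone; B4 (beat 10) — neighbor tone.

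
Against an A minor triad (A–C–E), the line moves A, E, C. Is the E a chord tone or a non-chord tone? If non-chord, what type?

Chord tone (the fifth of A minor triad).

A minor triad contains A, C, E; E is the fifth, so it is a chord tone.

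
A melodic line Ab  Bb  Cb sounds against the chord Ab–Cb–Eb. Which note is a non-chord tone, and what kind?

Bb is a passing tone.

The harmony at that moment is Ab minor triad (Ab, Cb, Eb); Bb is not a chord tone.
It is approached by step up from Ab and left by step up to Cb.
Step in, step out in the same direction — a passing tone.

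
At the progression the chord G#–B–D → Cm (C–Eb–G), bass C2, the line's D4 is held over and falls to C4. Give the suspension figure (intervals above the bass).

At the second chord the bass is C2. The suspended D4 lies a ninth above the bass; after resolving down by step to C4, the interval above the bass becomes an octave.
Suspension figures are named by those two intervals: 9–8.

9–8 suspension.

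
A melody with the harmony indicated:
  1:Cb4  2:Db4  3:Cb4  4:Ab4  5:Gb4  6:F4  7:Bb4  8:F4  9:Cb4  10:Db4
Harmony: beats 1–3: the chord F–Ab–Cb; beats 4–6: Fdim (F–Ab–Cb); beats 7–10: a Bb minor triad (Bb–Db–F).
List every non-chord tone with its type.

The harmony at that moment is F diminished triad (F, Ab, Cb); Db4 is not a chord tone.
It is approached by step up from Cb4 and left by step down to Cb4.
Step away and step back to the same note — a neighbor tone (upper neighbor).
The harmony at that moment is F diminished triad (F, Ab, Cb); Gb4 is not a chord tone.
It is approached by step down from Ab4 and left by step down to F4.
Step in, step out in the same direction — a passing tone.
The harmony at that moment is Bb minor triad (Bb, Db, F); Cb4 is not a chord tone.
It is approached by leap down from F4 and left by step up to Db4.
Leap in, step out — an appoggiatura.

Db4 (beat 2) — neighbor tone; Gb4 (beat 5) — passing tone; Cb4 (beat 9) — appoggiatura.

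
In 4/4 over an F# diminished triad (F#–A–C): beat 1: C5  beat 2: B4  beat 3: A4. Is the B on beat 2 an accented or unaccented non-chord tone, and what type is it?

Unaccented passing tone.

The harmony at that moment is F# diminished triad (F#, A, C); B4 is not a chord tone.
It is approached by step down from C5 and left by step down to A4.
Step in, step out in the same direction — a passing tone.
It falls on a weak beat, so it is unaccented.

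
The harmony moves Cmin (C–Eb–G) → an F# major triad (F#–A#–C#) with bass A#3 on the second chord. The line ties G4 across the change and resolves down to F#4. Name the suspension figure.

At the second chord the bass is A#3. The suspended G4 lies a seventh above the bass; after resolving down by step to F#4, the interval above the bass becomes a sixth.
Suspension figures are named by those two intervals: 7–6.

7–6 suspension.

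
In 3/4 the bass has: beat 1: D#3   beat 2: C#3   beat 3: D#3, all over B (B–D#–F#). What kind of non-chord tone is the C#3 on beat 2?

Lower neighbor tone.

The harmony at that moment is B major triad (B, D#, F#); C#3 is not a chord tone.
It is approached by step down from D#3 and left by step up to D#3.
Step away and step back to the same note — a neighbor tone (lower neighbor).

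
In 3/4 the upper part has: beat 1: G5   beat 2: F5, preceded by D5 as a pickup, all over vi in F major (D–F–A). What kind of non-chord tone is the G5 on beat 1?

Appoggiatura.

The harmony at that moment is D minor triad (D, F, A); G5 is not a chord tone.
It is approached by leap up from D5 and left by step down to F5.
Leap in, step out, metrically accented — an appoggiatura.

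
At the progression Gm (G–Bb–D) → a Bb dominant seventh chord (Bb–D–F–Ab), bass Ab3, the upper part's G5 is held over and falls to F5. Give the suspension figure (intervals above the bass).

At the second chord the bass is Ab3. The suspended G5 lies a seventh above the bass; after resolving down by step to F5, the interval above the bass becomes a sixth.
Suspension figures are named by those two intervals: 7–6.

7–6 suspension.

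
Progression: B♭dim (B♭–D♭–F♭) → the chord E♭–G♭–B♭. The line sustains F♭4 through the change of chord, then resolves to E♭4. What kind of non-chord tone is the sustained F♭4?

F♭4 is a suspension.

The harmony at that moment is E♭ minor triad (E♭, G♭, B♭); F♭4 is not a chord tone.
It is held over (the same pitch as the preceding F♭4) and left by step down to E♭4.
Held over from the previous chord and resolving down by step — a suspension.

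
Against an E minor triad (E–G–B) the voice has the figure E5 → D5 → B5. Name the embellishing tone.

The harmony at that moment is E minor triad (E, G, B); D5 is not a chord tone.
It is approached by step down from E5 and left by leap up to B5.
Step in, leap out — an escape tone.

D5 is an escape tone.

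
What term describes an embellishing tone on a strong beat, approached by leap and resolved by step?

Appoggiatura.

Approach: by leap. Departure: by step. Metric position: strong.
Leap in, step out, in a metrically strong position — an appoggiatura. (It is the mirror image of the escape tone, which steps in and leaps out from a weak position.)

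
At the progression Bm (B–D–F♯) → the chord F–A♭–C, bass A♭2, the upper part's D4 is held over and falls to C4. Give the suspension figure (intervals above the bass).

4–3 suspension.

At the second chord the bass is A♭2. The suspended D4 lies a fourth above the bass; after resolving down by step to C4, the interval above the bass becomes a third.
Suspension figures are named by those two intervals: 4–3.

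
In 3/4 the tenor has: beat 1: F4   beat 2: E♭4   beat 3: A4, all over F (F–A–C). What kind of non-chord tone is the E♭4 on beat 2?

Escape tone.

The harmony at that moment is F major triad (F, A, C); E♭4 is not a chord tone.
It is approached by step down from F4 and left by leap up to A4.
Step in, leap out, on a weak beat — an escape tone.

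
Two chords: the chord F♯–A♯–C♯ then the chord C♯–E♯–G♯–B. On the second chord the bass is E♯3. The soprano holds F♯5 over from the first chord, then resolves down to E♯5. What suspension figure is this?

9–8 suspension.

At the second chord the bass is E♯3. The suspended F♯5 lies a ninth above the bass; after resolving down by step to E♯5, the interval above the bass becomes an octave.
Suspension figures are named by those two intervals: 9–8.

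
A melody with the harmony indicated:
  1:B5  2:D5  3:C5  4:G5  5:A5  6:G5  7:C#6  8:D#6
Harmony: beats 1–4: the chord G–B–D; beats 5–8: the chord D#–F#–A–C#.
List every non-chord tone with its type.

C5 (beat 3) — escape tone; G5 (beat 6) — escape tone.

The harmony at that moment is G major triad (G, B, D); C5 is not a chord tone.
It is approached by step down from D5 and left by leap up to G5.
Step in, leap out — an escape tone.
The harmony at that moment is D# half-diminished seventh chord (D#, F#, A, C#); G5 is not a chord tone.
It is approached by step down from A5 and left by leap up to C#6.
Step in, leap out — an escape tone.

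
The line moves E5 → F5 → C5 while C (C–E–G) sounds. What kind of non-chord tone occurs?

F5 is an escape tone.

The harmony at that moment is C major triad (C, E, G); F5 is not a chord tone.
It is approached by step up from E5 and left by leap down to C5.
Step in, leap out — an escape tone.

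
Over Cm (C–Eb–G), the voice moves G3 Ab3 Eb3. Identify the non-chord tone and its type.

Ab3 is an escape tone.

The harmony at that moment is C minor triad (C, Eb, G); Ab3 is not a chord tone.
It is approached by step up from G3 and left by leap down to Eb3.
Step in, leap out — an escape tone.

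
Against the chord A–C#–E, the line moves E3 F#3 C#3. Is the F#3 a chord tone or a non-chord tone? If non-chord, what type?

The harmony at that moment is A major triad (A, C#, E); F#3 is not a chord tone.
It is approached by step up from E3 and left by leap down to C#3.
Step in, leap out — an escape tone.

Non-chord tone — an escape tone.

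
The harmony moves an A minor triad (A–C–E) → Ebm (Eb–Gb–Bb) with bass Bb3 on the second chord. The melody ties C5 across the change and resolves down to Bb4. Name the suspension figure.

At the second chord the bass is Bb3. The suspended C5 lies a ninth above the bass; after resolving down by step to Bb4, the interval above the bass becomes an octave.
Suspension figures are named by those two intervals: 9–8.

9–8 suspension.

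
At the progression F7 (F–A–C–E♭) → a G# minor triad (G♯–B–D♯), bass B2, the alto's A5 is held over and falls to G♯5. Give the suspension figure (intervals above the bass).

At the second chord the bass is B2. The suspended A5 lies a seventh above the bass; after resolving down by step to G♯5, the interval above the bass becomes a sixth.
Suspension figures are named by those two intervals: 7–6.

7–6 suspension.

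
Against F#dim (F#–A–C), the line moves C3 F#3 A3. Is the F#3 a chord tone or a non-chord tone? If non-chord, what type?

Chord tone (the root of F# diminished triad).

F# diminished triad contains F#, A, C; F# is the root, so it is a chord tone.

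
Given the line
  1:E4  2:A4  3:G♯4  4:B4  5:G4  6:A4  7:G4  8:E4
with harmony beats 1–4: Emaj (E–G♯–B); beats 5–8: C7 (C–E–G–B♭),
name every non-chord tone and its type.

The harmony at that moment is E major triad (E, G♯, B); A4 is not a chord tone.
It is approached by leap up from E4 and left by step down to G♯4.
Leap in, step out — an appoggiatura.
The harmony at that moment is C dominant seventh chord (C, E, G, B♭); A4 is not a chord tone.
It is approached by step up from G4 and left by step down to G4.
Step away and step back to the same note — a neighbor tone (upper neighbor).

A4 (beat 2) — appoggiatura; A4 (beat 6) — neighbor tone.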